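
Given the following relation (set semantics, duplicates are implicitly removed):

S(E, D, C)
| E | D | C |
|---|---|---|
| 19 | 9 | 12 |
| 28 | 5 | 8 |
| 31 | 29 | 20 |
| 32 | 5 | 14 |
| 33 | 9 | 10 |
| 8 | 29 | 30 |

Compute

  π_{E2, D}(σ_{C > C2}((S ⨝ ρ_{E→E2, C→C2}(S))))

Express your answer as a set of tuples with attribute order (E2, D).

ρ[E→E2, C→C2]: schema becomes (E2, D, C2); tuples unchanged.
Joining S and ρ_{E→E2, C→C2}(S) on D yields {(19, 9, 12, 19, 12), (19, 9, 12, 33, 10), (28, 5, 8, 28, 8), (28, 5, 8, 32, 14), (31, 29, 20, 31, 20), (31, 29, 20, 8, 30), (32, 5, 14, 28, 8), (32, 5, 14, 32, 14), (33, 9, 10, 19, 12), (33, 9, 10, 33, 10), (8, 29, 30, 31, 20), (8, 29, 30, 8, 30)}.
Filtering on C > C2 leaves {(19, 9, 12, 33, 10), (32, 5, 14, 28, 8), (8, 29, 30, 31, 20)}.
Projecting to E2, D: {(28, 5), (31, 29), (33, 9)}

{(28, 5), (31, 29), (33, 9)}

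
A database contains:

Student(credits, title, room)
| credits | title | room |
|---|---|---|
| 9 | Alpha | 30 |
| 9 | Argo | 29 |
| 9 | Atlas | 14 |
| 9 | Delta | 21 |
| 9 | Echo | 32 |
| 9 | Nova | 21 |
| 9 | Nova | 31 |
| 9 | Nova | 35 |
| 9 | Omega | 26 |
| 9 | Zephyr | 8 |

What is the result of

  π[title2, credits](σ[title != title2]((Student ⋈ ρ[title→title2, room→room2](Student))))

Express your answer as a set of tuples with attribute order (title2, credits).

{(Alpha, 9), (Argo, 9), (Atlas, 9), (Delta, 9), (Echo, 9), (Nova, 9), (Omega, 9), (Zephyr, 9)}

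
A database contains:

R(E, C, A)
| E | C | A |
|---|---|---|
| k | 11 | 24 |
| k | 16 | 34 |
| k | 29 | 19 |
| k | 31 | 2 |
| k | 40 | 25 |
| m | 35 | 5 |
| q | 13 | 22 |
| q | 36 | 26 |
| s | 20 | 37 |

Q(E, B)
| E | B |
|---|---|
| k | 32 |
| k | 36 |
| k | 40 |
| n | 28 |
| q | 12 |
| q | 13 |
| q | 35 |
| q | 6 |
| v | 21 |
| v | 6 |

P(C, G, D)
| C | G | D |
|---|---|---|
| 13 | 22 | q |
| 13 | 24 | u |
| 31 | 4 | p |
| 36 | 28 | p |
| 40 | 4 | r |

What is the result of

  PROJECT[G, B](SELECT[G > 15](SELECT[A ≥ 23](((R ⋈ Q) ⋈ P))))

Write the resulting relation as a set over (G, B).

{(28, 12), (28, 13), (28, 35), (28, 6)}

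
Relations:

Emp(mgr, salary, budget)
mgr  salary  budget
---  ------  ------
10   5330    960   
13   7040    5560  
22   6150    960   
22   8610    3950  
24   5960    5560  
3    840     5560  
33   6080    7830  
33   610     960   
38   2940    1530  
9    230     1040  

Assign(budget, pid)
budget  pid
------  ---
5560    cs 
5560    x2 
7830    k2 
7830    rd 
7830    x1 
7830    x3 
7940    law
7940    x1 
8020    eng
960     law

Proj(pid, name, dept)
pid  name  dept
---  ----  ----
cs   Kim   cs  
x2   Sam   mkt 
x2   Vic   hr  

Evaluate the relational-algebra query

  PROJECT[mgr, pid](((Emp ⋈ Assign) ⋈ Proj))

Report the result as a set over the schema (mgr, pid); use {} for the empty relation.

{(13, cs), (13, x2), (24, cs), (24, x2), (3, cs), (3, x2)}

Joining Emp and Assign on budget yields {(10, 5330, 960, law), (13, 7040, 5560, cs), (13, 7040, 5560, x2), (22, 6150, 960, law), (24, 5960, 5560, cs), (24, 5960, 5560, x2), (3, 840, 5560, cs), (3, 840, 5560, x2), (33, 6080, 7830, k2), (33, 6080, 7830, rd), (33, 6080, 7830, x1), (33, 6080, 7830, x3), (33, 610, 960, law)}.
Joining (Emp ⋈ Assign) and Proj on pid yields {(13, 7040, 5560, cs, Kim, cs), (13, 7040, 5560, x2, Sam, mkt), (13, 7040, 5560, x2, Vic, hr), (24, 5960, 5560, cs, Kim, cs), (24, 5960, 5560, x2, Sam, mkt), (24, 5960, 5560, x2, Vic, hr), (3, 840, 5560, cs, Kim, cs), (3, 840, 5560, x2, Sam, mkt), (3, 840, 5560, x2, Vic, hr)}.
π_{mgr, pid} gives {(13, cs), (13, x2), (24, cs), (24, x2), (3, cs), (3, x2)} (3 duplicate(s) eliminated).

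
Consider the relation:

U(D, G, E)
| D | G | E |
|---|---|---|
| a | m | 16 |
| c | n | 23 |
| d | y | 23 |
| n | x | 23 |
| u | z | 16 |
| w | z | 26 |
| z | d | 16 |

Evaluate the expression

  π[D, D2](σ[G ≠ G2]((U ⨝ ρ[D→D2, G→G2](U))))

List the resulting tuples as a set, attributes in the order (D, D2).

ρ[D→D2, G→G2]: schema becomes (D2, G2, E); tuples unchanged.
Joining U and ρ[D→D2, G→G2](U) on E yields {(a, m, 16, a, m), (a, m, 16, u, z), (a, m, 16, z, d), (c, n, 23, c, n), (c, n, 23, d, y), (c, n, 23, n, x), (d, y, 23, c, n), (d, y, 23, d, y), (d, y, 23, n, x), (n, x, 23, c, n), (n, x, 23, d, y), (n, x, 23, n, x), (u, z, 16, a, m), (u, z, 16, u, z), (u, z, 16, z, d), (w, z, 26, w, z), (z, d, 16, a, m), (z, d, 16, u, z), (z, d, 16, z, d)}.
Selection G ≠ G2: {(a, m, 16, u, z), (a, m, 16, z, d), (c, n, 23, d, y), (c, n, 23, n, x), (d, y, 23, c, n), (d, y, 23, n, x), (n, x, 23, c, n), (n, x, 23, d, y), (u, z, 16, a, m), (u, z, 16, z, d), (z, d, 16, a, m), (z, d, 16, u, z)}
Keep only column(s) D, D2: {(a, u), (a, z), (c, d), (c, n), (d, c), (d, n), (n, c), (n, d), (u, a), (u, z), (z, a), (z, u)}

{(a, u), (a, z), (c, d), (c, n), (d, c), (d, n), (n, c), (n, d), (u, a), (u, z), (z, a), (z, u)}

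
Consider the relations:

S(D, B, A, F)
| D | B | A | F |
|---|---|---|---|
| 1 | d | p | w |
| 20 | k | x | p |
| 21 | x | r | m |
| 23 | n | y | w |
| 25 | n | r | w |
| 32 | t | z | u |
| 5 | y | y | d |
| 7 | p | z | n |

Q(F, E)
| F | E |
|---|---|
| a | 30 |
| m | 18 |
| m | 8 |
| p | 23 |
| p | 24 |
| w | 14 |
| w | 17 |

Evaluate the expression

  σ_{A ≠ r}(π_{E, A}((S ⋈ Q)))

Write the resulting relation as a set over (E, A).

{(14, p), (14, y), (17, p), (17, y), (23, x), (24, x)}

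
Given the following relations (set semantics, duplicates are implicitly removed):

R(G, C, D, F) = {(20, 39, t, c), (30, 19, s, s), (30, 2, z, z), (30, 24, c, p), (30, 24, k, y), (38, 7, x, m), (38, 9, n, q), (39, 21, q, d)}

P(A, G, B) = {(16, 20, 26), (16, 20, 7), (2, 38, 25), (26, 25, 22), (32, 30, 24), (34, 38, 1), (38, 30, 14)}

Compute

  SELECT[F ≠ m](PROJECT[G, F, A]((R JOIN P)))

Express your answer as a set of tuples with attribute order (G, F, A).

{(20, c, 16), (30, p, 32), (30, p, 38), (30, s, 32), (30, s, 38), (30, y, 32), (30, y, 38), (30, z, 32), (30, z, 38), (38, q, 2), (38, q, 34)}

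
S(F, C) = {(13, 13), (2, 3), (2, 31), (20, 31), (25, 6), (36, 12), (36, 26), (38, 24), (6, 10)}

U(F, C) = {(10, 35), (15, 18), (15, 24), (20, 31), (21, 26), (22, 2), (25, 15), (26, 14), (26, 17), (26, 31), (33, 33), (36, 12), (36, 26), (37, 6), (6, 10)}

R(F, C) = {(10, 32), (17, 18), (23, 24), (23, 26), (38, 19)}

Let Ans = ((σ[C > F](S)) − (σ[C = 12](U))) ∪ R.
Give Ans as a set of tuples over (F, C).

{(10, 32), (17, 18), (2, 3), (2, 31), (20, 31), (23, 24), (23, 26), (38, 19), (6, 10)}

Apply σ_{C > F}; surviving tuples: {(2, 3), (2, 31), (20, 31), (6, 10)}
Apply σ_{C = 12}; surviving tuples: {(36, 12)}
Difference: {(2, 3), (2, 31), (20, 31), (6, 10)} with {(36, 12)} → {(2, 3), (2, 31), (20, 31), (6, 10)}
Union: {(2, 3), (2, 31), (20, 31), (6, 10)} with {(10, 32), (17, 18), (23, 24), (23, 26), (38, 19)} → {(10, 32), (17, 18), (2, 3), (2, 31), (20, 31), (23, 24), (23, 26), (38, 19), (6, 10)}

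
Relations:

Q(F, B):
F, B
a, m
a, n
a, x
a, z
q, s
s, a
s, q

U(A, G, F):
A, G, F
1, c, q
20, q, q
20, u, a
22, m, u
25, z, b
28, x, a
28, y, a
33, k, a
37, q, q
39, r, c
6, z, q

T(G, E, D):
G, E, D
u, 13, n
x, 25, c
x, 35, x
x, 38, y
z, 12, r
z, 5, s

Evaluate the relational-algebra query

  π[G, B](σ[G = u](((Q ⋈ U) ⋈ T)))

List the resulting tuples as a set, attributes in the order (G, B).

{(u, m), (u, n), (u, x), (u, z)}

Q ⋈ U (natural join on F): {(a, m, 20, u), (a, m, 28, x), (a, m, 28, y), (a, m, 33, k), (a, n, 20, u), (a, n, 28, x), (a, n, 28, y), (a, n, 33, k), (a, x, 20, u), (a, x, 28, x), (a, x, 28, y), (a, x, 33, k), (a, z, 20, u), (a, z, 28, x), (a, z, 28, y), (a, z, 33, k), (q, s, 1, c), (q, s, 20, q), (q, s, 37, q), (q, s, 6, z)}
(Q ⋈ U) ⋈ T (natural join on G): {(a, m, 20, u, 13, n), (a, m, 28, x, 25, c), (a, m, 28, x, 35, x), (a, m, 28, x, 38, y), (a, n, 20, u, 13, n), (a, n, 28, x, 25, c), (a, n, 28, x, 35, x), (a, n, 28, x, 38, y), (a, x, 20, u, 13, n), (a, x, 28, x, 25, c), (a, x, 28, x, 35, x), (a, x, 28, x, 38, y), (a, z, 20, u, 13, n), (a, z, 28, x, 25, c), (a, z, 28, x, 35, x), (a, z, 28, x, 38, y), (q, s, 6, z, 12, r), (q, s, 6, z, 5, s)}
Selection G = u: {(a, m, 20, u, 13, n), (a, n, 20, u, 13, n), (a, x, 20, u, 13, n), (a, z, 20, u, 13, n)}
Projecting to G, B: {(u, m), (u, n), (u, x), (u, z)}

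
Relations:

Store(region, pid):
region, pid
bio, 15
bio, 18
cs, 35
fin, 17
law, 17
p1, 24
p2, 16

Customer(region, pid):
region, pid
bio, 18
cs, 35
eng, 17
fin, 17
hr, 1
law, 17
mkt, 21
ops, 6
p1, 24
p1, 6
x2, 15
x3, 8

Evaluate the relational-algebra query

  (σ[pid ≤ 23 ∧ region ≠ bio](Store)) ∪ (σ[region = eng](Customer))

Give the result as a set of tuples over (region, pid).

Selection pid ≤ 23 ∧ region ≠ bio: {(fin, 17), (law, 17), (p2, 16)}
Selection region = eng: {(eng, 17)}
Set union of the two operands is {(eng, 17), (fin, 17), (law, 17), (p2, 16)}.

{(eng, 17), (fin, 17), (law, 17), (p2, 16)}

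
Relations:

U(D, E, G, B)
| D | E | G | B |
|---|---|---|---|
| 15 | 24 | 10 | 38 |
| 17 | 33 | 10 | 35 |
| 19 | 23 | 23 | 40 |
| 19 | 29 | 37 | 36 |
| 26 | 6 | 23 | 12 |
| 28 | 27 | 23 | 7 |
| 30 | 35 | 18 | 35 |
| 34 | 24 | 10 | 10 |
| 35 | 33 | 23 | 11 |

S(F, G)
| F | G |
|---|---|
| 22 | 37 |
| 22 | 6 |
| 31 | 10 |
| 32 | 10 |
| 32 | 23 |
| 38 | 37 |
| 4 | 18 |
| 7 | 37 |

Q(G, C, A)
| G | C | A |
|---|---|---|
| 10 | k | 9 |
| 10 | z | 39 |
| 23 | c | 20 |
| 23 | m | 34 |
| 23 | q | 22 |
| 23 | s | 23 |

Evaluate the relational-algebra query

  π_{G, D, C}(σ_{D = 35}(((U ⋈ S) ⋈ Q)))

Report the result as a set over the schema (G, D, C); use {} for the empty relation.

{(23, 35, c), (23, 35, m), (23, 35, q), (23, 35, s)}

Joining U and S on G yields {(15, 24, 10, 38, 31), (15, 24, 10, 38, 32), (17, 33, 10, 35, 31), (17, 33, 10, 35, 32), (19, 23, 23, 40, 32), (19, 29, 37, 36, 22), (19, 29, 37, 36, 38), (19, 29, 37, 36, 7), (26, 6, 23, 12, 32), (28, 27, 23, 7, 32), (30, 35, 18, 35, 4), (34, 24, 10, 10, 31), (34, 24, 10, 10, 32), (35, 33, 23, 11, 32)}.
Joining (U ⋈ S) and Q on G yields {(15, 24, 10, 38, 31, k, 9), (15, 24, 10, 38, 31, z, 39), (15, 24, 10, 38, 32, k, 9), (15, 24, 10, 38, 32, z, 39), (17, 33, 10, 35, 31, k, 9), (17, 33, 10, 35, 31, z, 39), (17, 33, 10, 35, 32, k, 9), (17, 33, 10, 35, 32, z, 39), (19, 23, 23, 40, 32, c, 20), (19, 23, 23, 40, 32, m, 34), (19, 23, 23, 40, 32, q, 22), (19, 23, 23, 40, 32, s, 23), (26, 6, 23, 12, 32, c, 20), (26, 6, 23, 12, 32, m, 34), (26, 6, 23, 12, 32, q, 22), (26, 6, 23, 12, 32, s, 23), (28, 27, 23, 7, 32, c, 20), (28, 27, 23, 7, 32, m, 34), (28, 27, 23, 7, 32, q, 22), (28, 27, 23, 7, 32, s, 23), (34, 24, 10, 10, 31, k, 9), (34, 24, 10, 10, 31, z, 39), (34, 24, 10, 10, 32, k, 9), (34, 24, 10, 10, 32, z, 39), (35, 33, 23, 11, 32, c, 20), (35, 33, 23, 11, 32, m, 34), (35, 33, 23, 11, 32, q, 22), (35, 33, 23, 11, 32, s, 23)}.
Selection D = 35: {(35, 33, 23, 11, 32, c, 20), (35, 33, 23, 11, 32, m, 34), (35, 33, 23, 11, 32, q, 22), (35, 33, 23, 11, 32, s, 23)}
Keep only column(s) G, D, C: {(23, 35, c), (23, 35, m), (23, 35, q), (23, 35, s)}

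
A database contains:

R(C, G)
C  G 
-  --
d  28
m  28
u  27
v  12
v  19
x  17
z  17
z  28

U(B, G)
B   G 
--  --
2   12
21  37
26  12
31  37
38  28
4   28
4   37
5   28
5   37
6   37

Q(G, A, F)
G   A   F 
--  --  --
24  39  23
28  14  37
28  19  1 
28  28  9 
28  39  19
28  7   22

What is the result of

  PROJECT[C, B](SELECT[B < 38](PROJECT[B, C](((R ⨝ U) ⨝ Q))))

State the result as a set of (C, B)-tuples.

Joining R and U on G yields {(d, 28, 38), (d, 28, 4), (d, 28, 5), (m, 28, 38), (m, 28, 4), (m, 28, 5), (v, 12, 2), (v, 12, 26), (z, 28, 38), (z, 28, 4), (z, 28, 5)}.
Joining (R ⨝ U) and Q on G yields {(d, 28, 38, 14, 37), (d, 28, 38, 19, 1), (d, 28, 38, 28, 9), (d, 28, 38, 39, 19), (d, 28, 38, 7, 22), (d, 28, 4, 14, 37), (d, 28, 4, 19, 1), (d, 28, 4, 28, 9), (d, 28, 4, 39, 19), (d, 28, 4, 7, 22), (d, 28, 5, 14, 37), (d, 28, 5, 19, 1), (d, 28, 5, 28, 9), (d, 28, 5, 39, 19), (d, 28, 5, 7, 22), (m, 28, 38, 14, 37), (m, 28, 38, 19, 1), (m, 28, 38, 28, 9), (m, 28, 38, 39, 19), (m, 28, 38, 7, 22), (m, 28, 4, 14, 37), (m, 28, 4, 19, 1), (m, 28, 4, 28, 9), (m, 28, 4, 39, 19), (m, 28, 4, 7, 22), (m, 28, 5, 14, 37), (m, 28, 5, 19, 1), (m, 28, 5, 28, 9), (m, 28, 5, 39, 19), (m, 28, 5, 7, 22), (z, 28, 38, 14, 37), (z, 28, 38, 19, 1), (z, 28, 38, 28, 9), (z, 28, 38, 39, 19), (z, 28, 38, 7, 22), (z, 28, 4, 14, 37), (z, 28, 4, 19, 1), (z, 28, 4, 28, 9), (z, 28, 4, 39, 19), (z, 28, 4, 7, 22), (z, 28, 5, 14, 37), (z, 28, 5, 19, 1), (z, 28, 5, 28, 9), (z, 28, 5, 39, 19), (z, 28, 5, 7, 22)}.
π[B, C]: project onto (B, C) (36 duplicate(s) eliminated) → {(38, d), (38, m), (38, z), (4, d), (4, m), (4, z), (5, d), (5, m), (5, z)}
Selection B < 38: {(4, d), (4, m), (4, z), (5, d), (5, m), (5, z)}
π[C, B]: project onto (C, B) → {(d, 4), (d, 5), (m, 4), (m, 5), (z, 4), (z, 5)}

{(d, 4), (d, 5), (m, 4), (m, 5), (z, 4), (z, 5)}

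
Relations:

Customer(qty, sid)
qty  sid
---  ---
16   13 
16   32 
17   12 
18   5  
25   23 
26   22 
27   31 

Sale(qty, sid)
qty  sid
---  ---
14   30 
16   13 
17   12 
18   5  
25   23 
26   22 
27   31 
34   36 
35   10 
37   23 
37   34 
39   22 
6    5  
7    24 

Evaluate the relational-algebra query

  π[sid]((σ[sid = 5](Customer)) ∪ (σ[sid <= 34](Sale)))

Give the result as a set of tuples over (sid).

Selection sid = 5: {(18, 5)}
Selection sid <= 34: {(14, 30), (16, 13), (17, 12), (18, 5), (25, 23), (26, 22), (27, 31), (35, 10), (37, 23), (37, 34), (39, 22), (6, 5), (7, 24)}
Union: {(18, 5)} with {(14, 30), (16, 13), (17, 12), (18, 5), (25, 23), (26, 22), (27, 31), (35, 10), (37, 23), (37, 34), (39, 22), (6, 5), (7, 24)} → {(14, 30), (16, 13), (17, 12), (18, 5), (25, 23), (26, 22), (27, 31), (35, 10), (37, 23), (37, 34), (39, 22), (6, 5), (7, 24)}
Keep only column(s) sid (3 duplicate(s) eliminated): {10, 12, 13, 22, 23, 24, 30, 31, 34, 5}

{10, 12, 13, 22, 23, 24, 30, 31, 34, 5}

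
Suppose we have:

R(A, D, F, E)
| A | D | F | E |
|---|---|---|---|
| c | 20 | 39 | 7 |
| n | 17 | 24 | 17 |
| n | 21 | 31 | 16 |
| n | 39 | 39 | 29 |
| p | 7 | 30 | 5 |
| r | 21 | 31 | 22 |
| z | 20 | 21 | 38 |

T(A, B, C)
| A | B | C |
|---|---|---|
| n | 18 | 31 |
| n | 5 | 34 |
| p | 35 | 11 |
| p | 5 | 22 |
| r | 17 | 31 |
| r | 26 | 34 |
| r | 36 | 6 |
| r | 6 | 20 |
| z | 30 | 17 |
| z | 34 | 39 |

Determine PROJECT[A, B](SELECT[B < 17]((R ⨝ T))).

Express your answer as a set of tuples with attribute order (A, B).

R ⋈ T (natural join on A): {(n, 17, 24, 17, 18, 31), (n, 17, 24, 17, 5, 34), (n, 21, 31, 16, 18, 31), (n, 21, 31, 16, 5, 34), (n, 39, 39, 29, 18, 31), (n, 39, 39, 29, 5, 34), (p, 7, 30, 5, 35, 11), (p, 7, 30, 5, 5, 22), (r, 21, 31, 22, 17, 31), (r, 21, 31, 22, 26, 34), (r, 21, 31, 22, 36, 6), (r, 21, 31, 22, 6, 20), (z, 20, 21, 38, 30, 17), (z, 20, 21, 38, 34, 39)}
σ[B < 17]: keep tuples satisfying B < 17 → {(n, 17, 24, 17, 5, 34), (n, 21, 31, 16, 5, 34), (n, 39, 39, 29, 5, 34), (p, 7, 30, 5, 5, 22), (r, 21, 31, 22, 6, 20)}
Projecting to A, B (2 duplicate(s) eliminated): {(n, 5), (p, 5), (r, 6)}

{(n, 5), (p, 5), (r, 6)}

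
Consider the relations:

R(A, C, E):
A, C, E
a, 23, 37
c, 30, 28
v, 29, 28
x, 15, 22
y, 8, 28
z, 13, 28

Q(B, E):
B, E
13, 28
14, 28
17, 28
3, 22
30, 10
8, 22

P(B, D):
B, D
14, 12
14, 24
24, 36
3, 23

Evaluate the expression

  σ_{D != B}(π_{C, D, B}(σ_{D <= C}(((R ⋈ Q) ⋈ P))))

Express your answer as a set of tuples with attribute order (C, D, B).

{(13, 12, 14), (29, 12, 14), (29, 24, 14), (30, 12, 14), (30, 24, 14)}

R ⋈ Q (natural join on E): {(c, 30, 28, 13), (c, 30, 28, 14), (c, 30, 28, 17), (v, 29, 28, 13), (v, 29, 28, 14), (v, 29, 28, 17), (x, 15, 22, 3), (x, 15, 22, 8), (y, 8, 28, 13), (y, 8, 28, 14), (y, 8, 28, 17), (z, 13, 28, 13), (z, 13, 28, 14), (z, 13, 28, 17)}
(R ⋈ Q) ⋈ P (natural join on B): {(c, 30, 28, 14, 12), (c, 30, 28, 14, 24), (v, 29, 28, 14, 12), (v, 29, 28, 14, 24), (x, 15, 22, 3, 23), (y, 8, 28, 14, 12), (y, 8, 28, 14, 24), (z, 13, 28, 14, 12), (z, 13, 28, 14, 24)}
Apply σ_{D <= C}; surviving tuples: {(c, 30, 28, 14, 12), (c, 30, 28, 14, 24), (v, 29, 28, 14, 12), (v, 29, 28, 14, 24), (z, 13, 28, 14, 12)}
π_{C, D, B} gives {(13, 12, 14), (29, 12, 14), (29, 24, 14), (30, 12, 14), (30, 24, 14)}.
Apply σ_{D != B}; surviving tuples: {(13, 12, 14), (29, 12, 14), (29, 24, 14), (30, 12, 14), (30, 24, 14)}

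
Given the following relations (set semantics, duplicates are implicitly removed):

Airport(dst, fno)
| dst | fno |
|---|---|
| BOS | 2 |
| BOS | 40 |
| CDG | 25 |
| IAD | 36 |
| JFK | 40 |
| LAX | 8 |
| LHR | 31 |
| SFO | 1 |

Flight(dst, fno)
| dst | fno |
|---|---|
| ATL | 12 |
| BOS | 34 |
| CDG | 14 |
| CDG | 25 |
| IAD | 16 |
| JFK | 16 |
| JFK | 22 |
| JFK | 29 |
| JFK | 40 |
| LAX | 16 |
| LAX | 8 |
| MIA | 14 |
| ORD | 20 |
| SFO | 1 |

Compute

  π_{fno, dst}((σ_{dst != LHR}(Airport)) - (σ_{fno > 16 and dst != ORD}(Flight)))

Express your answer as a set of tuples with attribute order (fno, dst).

Apply σ_{dst != LHR}; surviving tuples: {(BOS, 2), (BOS, 40), (CDG, 25), (IAD, 36), (JFK, 40), (LAX, 8), (SFO, 1)}
Apply σ_{fno > 16 and dst != ORD}; surviving tuples: {(BOS, 34), (CDG, 25), (JFK, 22), (JFK, 29), (JFK, 40)}
Set difference of the two operands is {(BOS, 2), (BOS, 40), (IAD, 36), (LAX, 8), (SFO, 1)}.
π[fno, dst]: project onto (fno, dst) → {(1, SFO), (2, BOS), (36, IAD), (40, BOS), (8, LAX)}

{(1, SFO), (2, BOS), (36, IAD), (40, BOS), (8, LAX)}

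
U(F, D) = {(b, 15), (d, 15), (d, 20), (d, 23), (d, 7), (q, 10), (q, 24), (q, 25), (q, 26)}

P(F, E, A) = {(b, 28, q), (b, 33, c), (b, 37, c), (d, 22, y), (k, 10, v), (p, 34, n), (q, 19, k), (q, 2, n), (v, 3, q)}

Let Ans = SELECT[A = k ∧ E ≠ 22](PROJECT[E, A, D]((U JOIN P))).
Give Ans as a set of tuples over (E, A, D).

{(19, k, 10), (19, k, 24), (19, k, 25), (19, k, 26)}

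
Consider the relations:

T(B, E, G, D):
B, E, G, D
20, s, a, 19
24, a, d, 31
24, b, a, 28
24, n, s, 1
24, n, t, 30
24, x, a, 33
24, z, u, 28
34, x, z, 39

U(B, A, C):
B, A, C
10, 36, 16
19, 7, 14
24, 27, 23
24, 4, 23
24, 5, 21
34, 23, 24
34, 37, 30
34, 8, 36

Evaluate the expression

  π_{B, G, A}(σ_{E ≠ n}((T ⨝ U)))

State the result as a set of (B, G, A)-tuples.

Joining T and U on B yields {(24, a, d, 31, 27, 23), (24, a, d, 31, 4, 23), (24, a, d, 31, 5, 21), (24, b, a, 28, 27, 23), (24, b, a, 28, 4, 23), (24, b, a, 28, 5, 21), (24, n, s, 1, 27, 23), (24, n, s, 1, 4, 23), (24, n, s, 1, 5, 21), (24, n, t, 30, 27, 23), (24, n, t, 30, 4, 23), (24, n, t, 30, 5, 21), (24, x, a, 33, 27, 23), (24, x, a, 33, 4, 23), (24, x, a, 33, 5, 21), (24, z, u, 28, 27, 23), (24, z, u, 28, 4, 23), (24, z, u, 28, 5, 21), (34, x, z, 39, 23, 24), (34, x, z, 39, 37, 30), (34, x, z, 39, 8, 36)}.
σ[E ≠ n]: keep tuples satisfying E ≠ n → {(24, a, d, 31, 27, 23), (24, a, d, 31, 4, 23), (24, a, d, 31, 5, 21), (24, b, a, 28, 27, 23), (24, b, a, 28, 4, 23), (24, b, a, 28, 5, 21), (24, x, a, 33, 27, 23), (24, x, a, 33, 4, 23), (24, x, a, 33, 5, 21), (24, z, u, 28, 27, 23), (24, z, u, 28, 4, 23), (24, z, u, 28, 5, 21), (34, x, z, 39, 23, 24), (34, x, z, 39, 37, 30), (34, x, z, 39, 8, 36)}
π[B, G, A]: project onto (B, G, A) (3 duplicate(s) eliminated) → {(24, a, 27), (24, a, 4), (24, a, 5), (24, d, 27), (24, d, 4), (24, d, 5), (24, u, 27), (24, u, 4), (24, u, 5), (34, z, 23), (34, z, 37), (34, z, 8)}

{(24, a, 27), (24, a, 4), (24, a, 5), (24, d, 27), (24, d, 4), (24, d, 5), (24, u, 27), (24, u, 4), (24, u, 5), (34, z, 23), (34, z, 37), (34, z, 8)}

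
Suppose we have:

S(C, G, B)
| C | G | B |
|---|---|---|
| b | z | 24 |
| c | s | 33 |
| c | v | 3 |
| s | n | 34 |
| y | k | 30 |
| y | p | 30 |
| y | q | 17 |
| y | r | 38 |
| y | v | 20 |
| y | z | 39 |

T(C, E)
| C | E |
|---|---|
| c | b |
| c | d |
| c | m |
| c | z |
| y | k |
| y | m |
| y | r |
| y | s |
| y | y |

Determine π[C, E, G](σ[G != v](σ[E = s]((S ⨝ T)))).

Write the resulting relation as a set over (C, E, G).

{(y, s, k), (y, s, p), (y, s, q), (y, s, r), (y, s, z)}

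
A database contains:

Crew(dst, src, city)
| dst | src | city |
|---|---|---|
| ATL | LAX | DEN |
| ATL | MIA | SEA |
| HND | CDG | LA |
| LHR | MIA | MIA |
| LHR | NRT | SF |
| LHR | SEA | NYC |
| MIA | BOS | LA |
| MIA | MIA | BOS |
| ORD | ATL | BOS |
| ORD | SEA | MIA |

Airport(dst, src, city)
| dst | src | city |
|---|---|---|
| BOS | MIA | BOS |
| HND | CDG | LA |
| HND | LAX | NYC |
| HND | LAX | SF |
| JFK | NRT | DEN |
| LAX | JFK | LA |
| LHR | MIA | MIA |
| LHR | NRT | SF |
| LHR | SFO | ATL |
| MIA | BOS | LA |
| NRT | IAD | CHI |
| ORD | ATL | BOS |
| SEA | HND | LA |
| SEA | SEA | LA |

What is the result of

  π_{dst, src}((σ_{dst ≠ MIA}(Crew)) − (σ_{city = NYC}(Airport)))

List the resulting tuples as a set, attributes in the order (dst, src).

{(ATL, LAX), (ATL, MIA), (HND, CDG), (LHR, MIA), (LHR, NRT), (LHR, SEA), (ORD, ATL), (ORD, SEA)}

σ[dst ≠ MIA]: keep tuples satisfying dst ≠ MIA → {(ATL, LAX, DEN), (ATL, MIA, SEA), (HND, CDG, LA), (LHR, MIA, MIA), (LHR, NRT, SF), (LHR, SEA, NYC), (ORD, ATL, BOS), (ORD, SEA, MIA)}
σ[city = NYC]: keep tuples satisfying city = NYC → {(HND, LAX, NYC)}
Difference: {(ATL, LAX, DEN), (ATL, MIA, SEA), (HND, CDG, LA), (LHR, MIA, MIA), (LHR, NRT, SF), (LHR, SEA, NYC), (ORD, ATL, BOS), (ORD, SEA, MIA)} with {(HND, LAX, NYC)} → {(ATL, LAX, DEN), (ATL, MIA, SEA), (HND, CDG, LA), (LHR, MIA, MIA), (LHR, NRT, SF), (LHR, SEA, NYC), (ORD, ATL, BOS), (ORD, SEA, MIA)}
π_{dst, src} gives {(ATL, LAX), (ATL, MIA), (HND, CDG), (LHR, MIA), (LHR, NRT), (LHR, SEA), (ORD, ATL), (ORD, SEA)}.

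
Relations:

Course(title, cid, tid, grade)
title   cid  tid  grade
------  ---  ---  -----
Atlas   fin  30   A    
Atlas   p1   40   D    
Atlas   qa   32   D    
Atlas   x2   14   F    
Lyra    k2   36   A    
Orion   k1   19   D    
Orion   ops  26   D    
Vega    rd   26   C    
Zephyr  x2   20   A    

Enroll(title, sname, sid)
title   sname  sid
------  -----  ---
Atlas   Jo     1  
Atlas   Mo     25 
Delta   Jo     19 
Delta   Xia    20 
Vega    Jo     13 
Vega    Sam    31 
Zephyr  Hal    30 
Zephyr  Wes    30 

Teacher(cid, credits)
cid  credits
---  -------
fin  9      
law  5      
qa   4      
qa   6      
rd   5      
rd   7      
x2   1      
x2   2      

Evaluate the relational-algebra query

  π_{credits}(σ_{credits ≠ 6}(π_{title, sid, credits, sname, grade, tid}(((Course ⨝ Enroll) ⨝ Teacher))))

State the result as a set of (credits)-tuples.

{1, 2, 4, 5, 7, 9}

Natural join on title: {(Atlas, fin, 30, A, Jo, 1), (Atlas, fin, 30, A, Mo, 25), (Atlas, p1, 40, D, Jo, 1), (Atlas, p1, 40, D, Mo, 25), (Atlas, qa, 32, D, Jo, 1), (Atlas, qa, 32, D, Mo, 25), (Atlas, x2, 14, F, Jo, 1), (Atlas, x2, 14, F, Mo, 25), (Vega, rd, 26, C, Jo, 13), (Vega, rd, 26, C, Sam, 31), (Zephyr, x2, 20, A, Hal, 30), (Zephyr, x2, 20, A, Wes, 30)}
Natural join on cid: {(Atlas, fin, 30, A, Jo, 1, 9), (Atlas, fin, 30, A, Mo, 25, 9), (Atlas, qa, 32, D, Jo, 1, 4), (Atlas, qa, 32, D, Jo, 1, 6), (Atlas, qa, 32, D, Mo, 25, 4), (Atlas, qa, 32, D, Mo, 25, 6), (Atlas, x2, 14, F, Jo, 1, 1), (Atlas, x2, 14, F, Jo, 1, 2), (Atlas, x2, 14, F, Mo, 25, 1), (Atlas, x2, 14, F, Mo, 25, 2), (Vega, rd, 26, C, Jo, 13, 5), (Vega, rd, 26, C, Jo, 13, 7), (Vega, rd, 26, C, Sam, 31, 5), (Vega, rd, 26, C, Sam, 31, 7), (Zephyr, x2, 20, A, Hal, 30, 1), (Zephyr, x2, 20, A, Hal, 30, 2), (Zephyr, x2, 20, A, Wes, 30, 1), (Zephyr, x2, 20, A, Wes, 30, 2)}
π[title, sid, credits, sname, grade, tid]: project onto (title, sid, credits, sname, grade, tid) → {(Atlas, 1, 1, Jo, F, 14), (Atlas, 1, 2, Jo, F, 14), (Atlas, 1, 4, Jo, D, 32), (Atlas, 1, 6, Jo, D, 32), (Atlas, 1, 9, Jo, A, 30), (Atlas, 25, 1, Mo, F, 14), (Atlas, 25, 2, Mo, F, 14), (Atlas, 25, 4, Mo, D, 32), (Atlas, 25, 6, Mo, D, 32), (Atlas, 25, 9, Mo, A, 30), (Vega, 13, 5, Jo, C, 26), (Vega, 13, 7, Jo, C, 26), (Vega, 31, 5, Sam, C, 26), (Vega, 31, 7, Sam, C, 26), (Zephyr, 30, 1, Hal, A, 20), (Zephyr, 30, 1, Wes, A, 20), (Zephyr, 30, 2, Hal, A, 20), (Zephyr, 30, 2, Wes, A, 20)}
σ[credits ≠ 6]: keep tuples satisfying credits ≠ 6 → {(Atlas, 1, 1, Jo, F, 14), (Atlas, 1, 2, Jo, F, 14), (Atlas, 1, 4, Jo, D, 32), (Atlas, 1, 9, Jo, A, 30), (Atlas, 25, 1, Mo, F, 14), (Atlas, 25, 2, Mo, F, 14), (Atlas, 25, 4, Mo, D, 32), (Atlas, 25, 9, Mo, A, 30), (Vega, 13, 5, Jo, C, 26), (Vega, 13, 7, Jo, C, 26), (Vega, 31, 5, Sam, C, 26), (Vega, 31, 7, Sam, C, 26), (Zephyr, 30, 1, Hal, A, 20), (Zephyr, 30, 1, Wes, A, 20), (Zephyr, 30, 2, Hal, A, 20), (Zephyr, 30, 2, Wes, A, 20)}
π[credits]: project onto (credits) (10 duplicate(s) eliminated) → {1, 2, 4, 5, 7, 9}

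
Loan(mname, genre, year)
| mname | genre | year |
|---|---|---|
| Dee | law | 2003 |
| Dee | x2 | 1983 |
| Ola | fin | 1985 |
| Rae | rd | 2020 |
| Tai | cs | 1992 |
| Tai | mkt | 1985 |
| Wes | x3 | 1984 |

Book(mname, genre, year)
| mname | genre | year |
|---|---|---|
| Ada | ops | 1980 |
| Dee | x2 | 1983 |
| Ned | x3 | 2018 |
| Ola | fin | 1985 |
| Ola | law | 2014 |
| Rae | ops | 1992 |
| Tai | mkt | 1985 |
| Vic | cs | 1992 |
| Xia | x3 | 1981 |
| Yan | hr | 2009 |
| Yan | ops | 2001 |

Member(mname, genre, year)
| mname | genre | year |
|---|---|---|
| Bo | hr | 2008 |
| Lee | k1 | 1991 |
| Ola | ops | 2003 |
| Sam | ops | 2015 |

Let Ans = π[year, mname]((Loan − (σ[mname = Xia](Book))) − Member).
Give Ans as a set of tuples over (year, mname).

{(1983, Dee), (1984, Wes), (1985, Ola), (1985, Tai), (1992, Tai), (2003, Dee), (2020, Rae)}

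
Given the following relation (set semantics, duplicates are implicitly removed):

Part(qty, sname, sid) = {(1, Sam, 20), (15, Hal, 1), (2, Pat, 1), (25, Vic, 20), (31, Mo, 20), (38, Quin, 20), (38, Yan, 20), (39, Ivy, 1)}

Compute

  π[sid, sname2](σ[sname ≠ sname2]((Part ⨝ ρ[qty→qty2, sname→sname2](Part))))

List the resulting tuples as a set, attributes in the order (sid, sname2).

ρ[qty→qty2, sname→sname2]: schema becomes (qty2, sname2, sid); tuples unchanged.
Natural join on sid: {(1, Sam, 20, 1, Sam), (1, Sam, 20, 25, Vic), (1, Sam, 20, 31, Mo), (1, Sam, 20, 38, Quin), (1, Sam, 20, 38, Yan), (15, Hal, 1, 15, Hal), (15, Hal, 1, 2, Pat), (15, Hal, 1, 39, Ivy), (2, Pat, 1, 15, Hal), (2, Pat, 1, 2, Pat), (2, Pat, 1, 39, Ivy), (25, Vic, 20, 1, Sam), (25, Vic, 20, 25, Vic), (25, Vic, 20, 31, Mo), (25, Vic, 20, 38, Quin), (25, Vic, 20, 38, Yan), (31, Mo, 20, 1, Sam), (31, Mo, 20, 25, Vic), (31, Mo, 20, 31, Mo), (31, Mo, 20, 38, Quin), (31, Mo, 20, 38, Yan), (38, Quin, 20, 1, Sam), (38, Quin, 20, 25, Vic), (38, Quin, 20, 31, Mo), (38, Quin, 20, 38, Quin), (38, Quin, 20, 38, Yan), (38, Yan, 20, 1, Sam), (38, Yan, 20, 25, Vic), (38, Yan, 20, 31, Mo), (38, Yan, 20, 38, Quin), (38, Yan, 20, 38, Yan), (39, Ivy, 1, 15, Hal), (39, Ivy, 1, 2, Pat), (39, Ivy, 1, 39, Ivy)}
Selection sname ≠ sname2: {(1, Sam, 20, 25, Vic), (1, Sam, 20, 31, Mo), (1, Sam, 20, 38, Quin), (1, Sam, 20, 38, Yan), (15, Hal, 1, 2, Pat), (15, Hal, 1, 39, Ivy), (2, Pat, 1, 15, Hal), (2, Pat, 1, 39, Ivy), (25, Vic, 20, 1, Sam), (25, Vic, 20, 31, Mo), (25, Vic, 20, 38, Quin), (25, Vic, 20, 38, Yan), (31, Mo, 20, 1, Sam), (31, Mo, 20, 25, Vic), (31, Mo, 20, 38, Quin), (31, Mo, 20, 38, Yan), (38, Quin, 20, 1, Sam), (38, Quin, 20, 25, Vic), (38, Quin, 20, 31, Mo), (38, Quin, 20, 38, Yan), (38, Yan, 20, 1, Sam), (38, Yan, 20, 25, Vic), (38, Yan, 20, 31, Mo), (38, Yan, 20, 38, Quin), (39, Ivy, 1, 15, Hal), (39, Ivy, 1, 2, Pat)}
Keep only column(s) sid, sname2 (18 duplicate(s) eliminated): {(1, Hal), (1, Ivy), (1, Pat), (20, Mo), (20, Quin), (20, Sam), (20, Vic), (20, Yan)}

{(1, Hal), (1, Ivy), (1, Pat), (20, Mo), (20, Quin), (20, Sam), (20, Vic), (20, Yan)}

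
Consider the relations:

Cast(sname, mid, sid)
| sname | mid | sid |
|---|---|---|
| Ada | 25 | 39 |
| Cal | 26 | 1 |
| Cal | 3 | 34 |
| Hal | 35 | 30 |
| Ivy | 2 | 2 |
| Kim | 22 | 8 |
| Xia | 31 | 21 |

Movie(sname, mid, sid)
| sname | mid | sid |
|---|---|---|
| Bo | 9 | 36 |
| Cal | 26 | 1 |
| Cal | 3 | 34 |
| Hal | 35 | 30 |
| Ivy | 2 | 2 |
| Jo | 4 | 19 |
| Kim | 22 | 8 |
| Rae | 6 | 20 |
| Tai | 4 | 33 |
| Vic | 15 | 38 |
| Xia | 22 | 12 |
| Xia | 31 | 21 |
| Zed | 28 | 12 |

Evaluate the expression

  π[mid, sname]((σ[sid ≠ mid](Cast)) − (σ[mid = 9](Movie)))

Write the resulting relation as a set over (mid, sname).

{(22, Kim), (25, Ada), (26, Cal), (3, Cal), (31, Xia), (35, Hal)}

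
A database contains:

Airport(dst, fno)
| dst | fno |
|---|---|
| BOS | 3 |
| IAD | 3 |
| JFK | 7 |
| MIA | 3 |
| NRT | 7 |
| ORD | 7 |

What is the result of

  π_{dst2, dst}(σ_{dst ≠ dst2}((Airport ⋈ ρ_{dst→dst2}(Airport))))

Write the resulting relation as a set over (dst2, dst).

{(BOS, IAD), (BOS, MIA), (IAD, BOS), (IAD, MIA), (JFK, NRT), (JFK, ORD), (MIA, BOS), (MIA, IAD), (NRT, JFK), (NRT, ORD), (ORD, JFK), (ORD, NRT)}

ρ[dst→dst2]: schema becomes (dst2, fno); tuples unchanged.
Airport ⋈ ρ_{dst→dst2}(Airport) (natural join on fno): {(BOS, 3, BOS), (BOS, 3, IAD), (BOS, 3, MIA), (IAD, 3, BOS), (IAD, 3, IAD), (IAD, 3, MIA), (JFK, 7, JFK), (JFK, 7, NRT), (JFK, 7, ORD), (MIA, 3, BOS), (MIA, 3, IAD), (MIA, 3, MIA), (NRT, 7, JFK), (NRT, 7, NRT), (NRT, 7, ORD), (ORD, 7, JFK), (ORD, 7, NRT), (ORD, 7, ORD)}
Selection dst ≠ dst2: {(BOS, 3, IAD), (BOS, 3, MIA), (IAD, 3, BOS), (IAD, 3, MIA), (JFK, 7, NRT), (JFK, 7, ORD), (MIA, 3, BOS), (MIA, 3, IAD), (NRT, 7, JFK), (NRT, 7, ORD), (ORD, 7, JFK), (ORD, 7, NRT)}
π_{dst2, dst} gives {(BOS, IAD), (BOS, MIA), (IAD, BOS), (IAD, MIA), (JFK, NRT), (JFK, ORD), (MIA, BOS), (MIA, IAD), (NRT, JFK), (NRT, ORD), (ORD, JFK), (ORD, NRT)}.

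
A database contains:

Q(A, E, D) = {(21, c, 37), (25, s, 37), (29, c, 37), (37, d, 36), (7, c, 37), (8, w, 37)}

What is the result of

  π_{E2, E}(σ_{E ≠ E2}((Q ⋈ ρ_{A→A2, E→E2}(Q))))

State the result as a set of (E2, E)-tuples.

ρ[A→A2, E→E2]: schema becomes (A2, E2, D); tuples unchanged.
Joining Q and ρ_{A→A2, E→E2}(Q) on D yields {(21, c, 37, 21, c), (21, c, 37, 25, s), (21, c, 37, 29, c), (21, c, 37, 7, c), (21, c, 37, 8, w), (25, s, 37, 21, c), (25, s, 37, 25, s), (25, s, 37, 29, c), (25, s, 37, 7, c), (25, s, 37, 8, w), (29, c, 37, 21, c), (29, c, 37, 25, s), (29, c, 37, 29, c), (29, c, 37, 7, c), (29, c, 37, 8, w), (37, d, 36, 37, d), (7, c, 37, 21, c), (7, c, 37, 25, s), (7, c, 37, 29, c), (7, c, 37, 7, c), (7, c, 37, 8, w), (8, w, 37, 21, c), (8, w, 37, 25, s), (8, w, 37, 29, c), (8, w, 37, 7, c), (8, w, 37, 8, w)}.
σ[E ≠ E2]: keep tuples satisfying E ≠ E2 → {(21, c, 37, 25, s), (21, c, 37, 8, w), (25, s, 37, 21, c), (25, s, 37, 29, c), (25, s, 37, 7, c), (25, s, 37, 8, w), (29, c, 37, 25, s), (29, c, 37, 8, w), (7, c, 37, 25, s), (7, c, 37, 8, w), (8, w, 37, 21, c), (8, w, 37, 25, s), (8, w, 37, 29, c), (8, w, 37, 7, c)}
Projecting to E2, E (8 duplicate(s) eliminated): {(c, s), (c, w), (s, c), (s, w), (w, c), (w, s)}

{(c, s), (c, w), (s, c), (s, w), (w, c), (w, s)}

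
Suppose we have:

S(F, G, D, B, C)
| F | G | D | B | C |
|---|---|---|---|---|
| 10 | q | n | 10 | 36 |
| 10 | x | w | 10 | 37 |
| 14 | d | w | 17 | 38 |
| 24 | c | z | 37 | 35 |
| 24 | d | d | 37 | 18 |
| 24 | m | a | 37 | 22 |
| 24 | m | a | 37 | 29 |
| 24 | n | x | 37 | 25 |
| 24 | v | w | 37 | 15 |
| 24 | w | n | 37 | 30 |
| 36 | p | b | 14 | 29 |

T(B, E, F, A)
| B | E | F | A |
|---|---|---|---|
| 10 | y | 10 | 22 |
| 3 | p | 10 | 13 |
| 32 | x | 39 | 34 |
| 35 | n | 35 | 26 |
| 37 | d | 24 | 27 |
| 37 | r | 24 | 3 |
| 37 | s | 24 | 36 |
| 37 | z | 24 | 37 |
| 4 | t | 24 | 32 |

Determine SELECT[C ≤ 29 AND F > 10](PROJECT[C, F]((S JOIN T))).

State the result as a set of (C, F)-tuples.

Natural join on F, B: {(10, q, n, 10, 36, y, 22), (10, x, w, 10, 37, y, 22), (24, c, z, 37, 35, d, 27), (24, c, z, 37, 35, r, 3), (24, c, z, 37, 35, s, 36), (24, c, z, 37, 35, z, 37), (24, d, d, 37, 18, d, 27), (24, d, d, 37, 18, r, 3), (24, d, d, 37, 18, s, 36), (24, d, d, 37, 18, z, 37), (24, m, a, 37, 22, d, 27), (24, m, a, 37, 22, r, 3), (24, m, a, 37, 22, s, 36), (24, m, a, 37, 22, z, 37), (24, m, a, 37, 29, d, 27), (24, m, a, 37, 29, r, 3), (24, m, a, 37, 29, s, 36), (24, m, a, 37, 29, z, 37), (24, n, x, 37, 25, d, 27), (24, n, x, 37, 25, r, 3), (24, n, x, 37, 25, s, 36), (24, n, x, 37, 25, z, 37), (24, v, w, 37, 15, d, 27), (24, v, w, 37, 15, r, 3), (24, v, w, 37, 15, s, 36), (24, v, w, 37, 15, z, 37), (24, w, n, 37, 30, d, 27), (24, w, n, 37, 30, r, 3), (24, w, n, 37, 30, s, 36), (24, w, n, 37, 30, z, 37)}
π[C, F]: project onto (C, F) (21 duplicate(s) eliminated) → {(15, 24), (18, 24), (22, 24), (25, 24), (29, 24), (30, 24), (35, 24), (36, 10), (37, 10)}
Selection C ≤ 29 AND F > 10: {(15, 24), (18, 24), (22, 24), (25, 24), (29, 24)}

{(15, 24), (18, 24), (22, 24), (25, 24), (29, 24)}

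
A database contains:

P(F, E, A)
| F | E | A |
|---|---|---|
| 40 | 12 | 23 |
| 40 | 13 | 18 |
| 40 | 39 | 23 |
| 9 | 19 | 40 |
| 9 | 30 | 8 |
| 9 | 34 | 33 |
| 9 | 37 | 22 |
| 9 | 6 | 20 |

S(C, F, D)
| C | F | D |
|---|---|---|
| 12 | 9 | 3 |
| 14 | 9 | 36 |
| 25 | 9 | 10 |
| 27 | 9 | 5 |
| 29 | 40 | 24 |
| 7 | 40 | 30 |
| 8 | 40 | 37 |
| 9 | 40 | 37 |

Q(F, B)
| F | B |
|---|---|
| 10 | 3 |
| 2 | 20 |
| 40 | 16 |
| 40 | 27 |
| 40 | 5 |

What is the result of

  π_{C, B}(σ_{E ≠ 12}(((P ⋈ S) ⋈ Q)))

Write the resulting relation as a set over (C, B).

Joining P and S on F yields {(40, 12, 23, 29, 24), (40, 12, 23, 7, 30), (40, 12, 23, 8, 37), (40, 12, 23, 9, 37), (40, 13, 18, 29, 24), (40, 13, 18, 7, 30), (40, 13, 18, 8, 37), (40, 13, 18, 9, 37), (40, 39, 23, 29, 24), (40, 39, 23, 7, 30), (40, 39, 23, 8, 37), (40, 39, 23, 9, 37), (9, 19, 40, 12, 3), (9, 19, 40, 14, 36), (9, 19, 40, 25, 10), (9, 19, 40, 27, 5), (9, 30, 8, 12, 3), (9, 30, 8, 14, 36), (9, 30, 8, 25, 10), (9, 30, 8, 27, 5), (9, 34, 33, 12, 3), (9, 34, 33, 14, 36), (9, 34, 33, 25, 10), (9, 34, 33, 27, 5), (9, 37, 22, 12, 3), (9, 37, 22, 14, 36), (9, 37, 22, 25, 10), (9, 37, 22, 27, 5), (9, 6, 20, 12, 3), (9, 6, 20, 14, 36), (9, 6, 20, 25, 10), (9, 6, 20, 27, 5)}.
Joining (P ⋈ S) and Q on F yields {(40, 12, 23, 29, 24, 16), (40, 12, 23, 29, 24, 27), (40, 12, 23, 29, 24, 5), (40, 12, 23, 7, 30, 16), (40, 12, 23, 7, 30, 27), (40, 12, 23, 7, 30, 5), (40, 12, 23, 8, 37, 16), (40, 12, 23, 8, 37, 27), (40, 12, 23, 8, 37, 5), (40, 12, 23, 9, 37, 16), (40, 12, 23, 9, 37, 27), (40, 12, 23, 9, 37, 5), (40, 13, 18, 29, 24, 16), (40, 13, 18, 29, 24, 27), (40, 13, 18, 29, 24, 5), (40, 13, 18, 7, 30, 16), (40, 13, 18, 7, 30, 27), (40, 13, 18, 7, 30, 5), (40, 13, 18, 8, 37, 16), (40, 13, 18, 8, 37, 27), (40, 13, 18, 8, 37, 5), (40, 13, 18, 9, 37, 16), (40, 13, 18, 9, 37, 27), (40, 13, 18, 9, 37, 5), (40, 39, 23, 29, 24, 16), (40, 39, 23, 29, 24, 27), (40, 39, 23, 29, 24, 5), (40, 39, 23, 7, 30, 16), (40, 39, 23, 7, 30, 27), (40, 39, 23, 7, 30, 5), (40, 39, 23, 8, 37, 16), (40, 39, 23, 8, 37, 27), (40, 39, 23, 8, 37, 5), (40, 39, 23, 9, 37, 16), (40, 39, 23, 9, 37, 27), (40, 39, 23, 9, 37, 5)}.
Apply σ_{E ≠ 12}; surviving tuples: {(40, 13, 18, 29, 24, 16), (40, 13, 18, 29, 24, 27), (40, 13, 18, 29, 24, 5), (40, 13, 18, 7, 30, 16), (40, 13, 18, 7, 30, 27), (40, 13, 18, 7, 30, 5), (40, 13, 18, 8, 37, 16), (40, 13, 18, 8, 37, 27), (40, 13, 18, 8, 37, 5), (40, 13, 18, 9, 37, 16), (40, 13, 18, 9, 37, 27), (40, 13, 18, 9, 37, 5), (40, 39, 23, 29, 24, 16), (40, 39, 23, 29, 24, 27), (40, 39, 23, 29, 24, 5), (40, 39, 23, 7, 30, 16), (40, 39, 23, 7, 30, 27), (40, 39, 23, 7, 30, 5), (40, 39, 23, 8, 37, 16), (40, 39, 23, 8, 37, 27), (40, 39, 23, 8, 37, 5), (40, 39, 23, 9, 37, 16), (40, 39, 23, 9, 37, 27), (40, 39, 23, 9, 37, 5)}
π_{C, B} gives {(29, 16), (29, 27), (29, 5), (7, 16), (7, 27), (7, 5), (8, 16), (8, 27), (8, 5), (9, 16), (9, 27), (9, 5)} (12 duplicate(s) eliminated).

{(29, 16), (29, 27), (29, 5), (7, 16), (7, 27), (7, 5), (8, 16), (8, 27), (8, 5), (9, 16), (9, 27), (9, 5)}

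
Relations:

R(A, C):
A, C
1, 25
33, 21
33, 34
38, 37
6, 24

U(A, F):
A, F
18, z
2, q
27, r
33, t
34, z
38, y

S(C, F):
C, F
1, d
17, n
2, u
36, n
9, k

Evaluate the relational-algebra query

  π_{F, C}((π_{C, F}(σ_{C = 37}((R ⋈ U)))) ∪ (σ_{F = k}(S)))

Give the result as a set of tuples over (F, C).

{(k, 9), (y, 37)}

Natural join on A: {(33, 21, t), (33, 34, t), (38, 37, y)}
Apply σ_{C = 37}; surviving tuples: {(38, 37, y)}
π_{C, F} gives {(37, y)}.
Apply σ_{F = k}; surviving tuples: {(9, k)}
Set union of the two operands is {(37, y), (9, k)}.
π_{F, C} gives {(k, 9), (y, 37)}.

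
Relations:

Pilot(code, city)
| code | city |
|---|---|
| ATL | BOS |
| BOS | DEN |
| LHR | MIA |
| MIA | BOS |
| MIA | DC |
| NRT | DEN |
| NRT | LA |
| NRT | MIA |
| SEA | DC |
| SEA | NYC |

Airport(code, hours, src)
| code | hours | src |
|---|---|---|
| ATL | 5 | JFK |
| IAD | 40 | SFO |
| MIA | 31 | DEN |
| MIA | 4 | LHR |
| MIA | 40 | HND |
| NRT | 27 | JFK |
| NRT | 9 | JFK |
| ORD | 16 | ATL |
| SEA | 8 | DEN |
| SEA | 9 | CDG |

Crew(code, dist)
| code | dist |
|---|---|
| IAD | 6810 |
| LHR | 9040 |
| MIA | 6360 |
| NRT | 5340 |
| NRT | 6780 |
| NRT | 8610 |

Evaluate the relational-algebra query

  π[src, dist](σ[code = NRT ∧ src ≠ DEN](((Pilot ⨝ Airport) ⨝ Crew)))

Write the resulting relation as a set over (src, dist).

{(JFK, 5340), (JFK, 6780), (JFK, 8610)}

Joining Pilot and Airport on code yields {(ATL, BOS, 5, JFK), (MIA, BOS, 31, DEN), (MIA, BOS, 4, LHR), (MIA, BOS, 40, HND), (MIA, DC, 31, DEN), (MIA, DC, 4, LHR), (MIA, DC, 40, HND), (NRT, DEN, 27, JFK), (NRT, DEN, 9, JFK), (NRT, LA, 27, JFK), (NRT, LA, 9, JFK), (NRT, MIA, 27, JFK), (NRT, MIA, 9, JFK), (SEA, DC, 8, DEN), (SEA, DC, 9, CDG), (SEA, NYC, 8, DEN), (SEA, NYC, 9, CDG)}.
Joining (Pilot ⨝ Airport) and Crew on code yields {(MIA, BOS, 31, DEN, 6360), (MIA, BOS, 4, LHR, 6360), (MIA, BOS, 40, HND, 6360), (MIA, DC, 31, DEN, 6360), (MIA, DC, 4, LHR, 6360), (MIA, DC, 40, HND, 6360), (NRT, DEN, 27, JFK, 5340), (NRT, DEN, 27, JFK, 6780), (NRT, DEN, 27, JFK, 8610), (NRT, DEN, 9, JFK, 5340), (NRT, DEN, 9, JFK, 6780), (NRT, DEN, 9, JFK, 8610), (NRT, LA, 27, JFK, 5340), (NRT, LA, 27, JFK, 6780), (NRT, LA, 27, JFK, 8610), (NRT, LA, 9, JFK, 5340), (NRT, LA, 9, JFK, 6780), (NRT, LA, 9, JFK, 8610), (NRT, MIA, 27, JFK, 5340), (NRT, MIA, 27, JFK, 6780), (NRT, MIA, 27, JFK, 8610), (NRT, MIA, 9, JFK, 5340), (NRT, MIA, 9, JFK, 6780), (NRT, MIA, 9, JFK, 8610)}.
Apply σ_{code = NRT ∧ src ≠ DEN}; surviving tuples: {(NRT, DEN, 27, JFK, 5340), (NRT, DEN, 27, JFK, 6780), (NRT, DEN, 27, JFK, 8610), (NRT, DEN, 9, JFK, 5340), (NRT, DEN, 9, JFK, 6780), (NRT, DEN, 9, JFK, 8610), (NRT, LA, 27, JFK, 5340), (NRT, LA, 27, JFK, 6780), (NRT, LA, 27, JFK, 8610), (NRT, LA, 9, JFK, 5340), (NRT, LA, 9, JFK, 6780), (NRT, LA, 9, JFK, 8610), (NRT, MIA, 27, JFK, 5340), (NRT, MIA, 27, JFK, 6780), (NRT, MIA, 27, JFK, 8610), (NRT, MIA, 9, JFK, 5340), (NRT, MIA, 9, JFK, 6780), (NRT, MIA, 9, JFK, 8610)}
π_{src, dist} gives {(JFK, 5340), (JFK, 6780), (JFK, 8610)} (15 duplicate(s) eliminated).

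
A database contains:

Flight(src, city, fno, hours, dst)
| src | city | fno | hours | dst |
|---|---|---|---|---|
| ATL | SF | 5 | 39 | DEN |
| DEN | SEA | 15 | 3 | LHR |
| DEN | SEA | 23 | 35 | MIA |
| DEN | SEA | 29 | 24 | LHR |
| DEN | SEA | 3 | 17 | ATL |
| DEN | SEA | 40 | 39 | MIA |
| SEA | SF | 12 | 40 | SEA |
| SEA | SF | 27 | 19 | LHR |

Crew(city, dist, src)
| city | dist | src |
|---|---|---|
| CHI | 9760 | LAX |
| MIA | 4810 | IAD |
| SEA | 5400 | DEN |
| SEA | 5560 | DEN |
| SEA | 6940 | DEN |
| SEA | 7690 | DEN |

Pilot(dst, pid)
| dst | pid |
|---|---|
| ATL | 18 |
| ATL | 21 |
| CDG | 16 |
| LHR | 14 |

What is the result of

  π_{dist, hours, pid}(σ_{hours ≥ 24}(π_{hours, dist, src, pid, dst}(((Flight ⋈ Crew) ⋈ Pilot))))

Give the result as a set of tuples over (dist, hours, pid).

{(5400, 24, 14), (5560, 24, 14), (6940, 24, 14), (7690, 24, 14)}

Flight ⋈ Crew (natural join on src, city): {(DEN, SEA, 15, 3, LHR, 5400), (DEN, SEA, 15, 3, LHR, 5560), (DEN, SEA, 15, 3, LHR, 6940), (DEN, SEA, 15, 3, LHR, 7690), (DEN, SEA, 23, 35, MIA, 5400), (DEN, SEA, 23, 35, MIA, 5560), (DEN, SEA, 23, 35, MIA, 6940), (DEN, SEA, 23, 35, MIA, 7690), (DEN, SEA, 29, 24, LHR, 5400), (DEN, SEA, 29, 24, LHR, 5560), (DEN, SEA, 29, 24, LHR, 6940), (DEN, SEA, 29, 24, LHR, 7690), (DEN, SEA, 3, 17, ATL, 5400), (DEN, SEA, 3, 17, ATL, 5560), (DEN, SEA, 3, 17, ATL, 6940), (DEN, SEA, 3, 17, ATL, 7690), (DEN, SEA, 40, 39, MIA, 5400), (DEN, SEA, 40, 39, MIA, 5560), (DEN, SEA, 40, 39, MIA, 6940), (DEN, SEA, 40, 39, MIA, 7690)}
(Flight ⋈ Crew) ⋈ Pilot (natural join on dst): {(DEN, SEA, 15, 3, LHR, 5400, 14), (DEN, SEA, 15, 3, LHR, 5560, 14), (DEN, SEA, 15, 3, LHR, 6940, 14), (DEN, SEA, 15, 3, LHR, 7690, 14), (DEN, SEA, 29, 24, LHR, 5400, 14), (DEN, SEA, 29, 24, LHR, 5560, 14), (DEN, SEA, 29, 24, LHR, 6940, 14), (DEN, SEA, 29, 24, LHR, 7690, 14), (DEN, SEA, 3, 17, ATL, 5400, 18), (DEN, SEA, 3, 17, ATL, 5400, 21), (DEN, SEA, 3, 17, ATL, 5560, 18), (DEN, SEA, 3, 17, ATL, 5560, 21), (DEN, SEA, 3, 17, ATL, 6940, 18), (DEN, SEA, 3, 17, ATL, 6940, 21), (DEN, SEA, 3, 17, ATL, 7690, 18), (DEN, SEA, 3, 17, ATL, 7690, 21)}
π[hours, dist, src, pid, dst]: project onto (hours, dist, src, pid, dst) → {(17, 5400, DEN, 18, ATL), (17, 5400, DEN, 21, ATL), (17, 5560, DEN, 18, ATL), (17, 5560, DEN, 21, ATL), (17, 6940, DEN, 18, ATL), (17, 6940, DEN, 21, ATL), (17, 7690, DEN, 18, ATL), (17, 7690, DEN, 21, ATL), (24, 5400, DEN, 14, LHR), (24, 5560, DEN, 14, LHR), (24, 6940, DEN, 14, LHR), (24, 7690, DEN, 14, LHR), (3, 5400, DEN, 14, LHR), (3, 5560, DEN, 14, LHR), (3, 6940, DEN, 14, LHR), (3, 7690, DEN, 14, LHR)}
Selection hours ≥ 24: {(24, 5400, DEN, 14, LHR), (24, 5560, DEN, 14, LHR), (24, 6940, DEN, 14, LHR), (24, 7690, DEN, 14, LHR)}
π[dist, hours, pid]: project onto (dist, hours, pid) → {(5400, 24, 14), (5560, 24, 14), (6940, 24, 14), (7690, 24, 14)}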